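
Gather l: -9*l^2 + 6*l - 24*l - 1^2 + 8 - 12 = -9*l^2 - 18*l - 5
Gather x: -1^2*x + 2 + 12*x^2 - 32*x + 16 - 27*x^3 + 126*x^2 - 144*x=-27*x^3 + 138*x^2 - 177*x + 18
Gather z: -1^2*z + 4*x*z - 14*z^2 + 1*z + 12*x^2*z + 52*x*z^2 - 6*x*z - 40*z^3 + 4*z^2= -40*z^3 + z^2*(52*x - 10) + z*(12*x^2 - 2*x)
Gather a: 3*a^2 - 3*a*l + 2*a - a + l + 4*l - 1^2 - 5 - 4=3*a^2 + a*(1 - 3*l) + 5*l - 10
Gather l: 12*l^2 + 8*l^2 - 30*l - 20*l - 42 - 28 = 20*l^2 - 50*l - 70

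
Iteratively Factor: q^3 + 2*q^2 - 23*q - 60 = (q - 5)*(q^2 + 7*q + 12) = (q - 5)*(q + 4)*(q + 3)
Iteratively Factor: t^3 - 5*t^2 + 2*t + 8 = (t + 1)*(t^2 - 6*t + 8) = (t - 2)*(t + 1)*(t - 4)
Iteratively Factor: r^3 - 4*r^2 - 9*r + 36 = (r - 4)*(r^2 - 9) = (r - 4)*(r + 3)*(r - 3)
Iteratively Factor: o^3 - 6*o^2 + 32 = (o - 4)*(o^2 - 2*o - 8) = (o - 4)*(o + 2)*(o - 4)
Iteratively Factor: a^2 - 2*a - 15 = (a - 5)*(a + 3)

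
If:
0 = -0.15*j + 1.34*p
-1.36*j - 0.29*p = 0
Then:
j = 0.00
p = 0.00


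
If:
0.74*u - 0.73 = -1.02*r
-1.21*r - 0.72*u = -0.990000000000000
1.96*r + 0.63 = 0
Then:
No Solution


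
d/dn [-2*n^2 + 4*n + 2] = 4 - 4*n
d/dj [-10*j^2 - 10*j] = -20*j - 10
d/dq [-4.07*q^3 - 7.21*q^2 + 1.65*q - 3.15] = -12.21*q^2 - 14.42*q + 1.65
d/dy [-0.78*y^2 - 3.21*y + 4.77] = -1.56*y - 3.21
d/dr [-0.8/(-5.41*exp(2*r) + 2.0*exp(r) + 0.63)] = (1.6 - 8.656*exp(r))*exp(r)/(-5.41*exp(2*r) + 2.0*exp(r) + 0.63)^2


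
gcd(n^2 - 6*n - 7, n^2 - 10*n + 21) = n - 7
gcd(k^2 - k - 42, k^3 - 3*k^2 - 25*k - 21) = k - 7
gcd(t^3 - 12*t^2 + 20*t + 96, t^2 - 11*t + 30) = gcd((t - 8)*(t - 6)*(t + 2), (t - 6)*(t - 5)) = t - 6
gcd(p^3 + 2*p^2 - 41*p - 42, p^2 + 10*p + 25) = 1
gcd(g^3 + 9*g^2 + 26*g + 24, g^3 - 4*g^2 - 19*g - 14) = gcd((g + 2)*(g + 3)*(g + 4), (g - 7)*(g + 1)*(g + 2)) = g + 2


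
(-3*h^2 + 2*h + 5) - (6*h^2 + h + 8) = -9*h^2 + h - 3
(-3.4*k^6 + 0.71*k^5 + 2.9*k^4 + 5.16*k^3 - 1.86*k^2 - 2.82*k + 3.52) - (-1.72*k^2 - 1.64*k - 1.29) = -3.4*k^6 + 0.71*k^5 + 2.9*k^4 + 5.16*k^3 - 0.14*k^2 - 1.18*k + 4.81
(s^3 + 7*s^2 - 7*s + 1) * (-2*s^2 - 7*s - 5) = -2*s^5 - 21*s^4 - 40*s^3 + 12*s^2 + 28*s - 5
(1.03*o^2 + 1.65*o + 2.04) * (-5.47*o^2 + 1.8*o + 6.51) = -5.6341*o^4 - 7.1715*o^3 - 1.4835*o^2 + 14.4135*o + 13.2804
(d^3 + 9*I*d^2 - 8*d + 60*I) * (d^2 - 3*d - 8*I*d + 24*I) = d^5 - 3*d^4 + I*d^4 + 64*d^3 - 3*I*d^3 - 192*d^2 + 124*I*d^2 + 480*d - 372*I*d - 1440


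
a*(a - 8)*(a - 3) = a^3 - 11*a^2 + 24*a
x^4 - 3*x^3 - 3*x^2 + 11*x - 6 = (x - 3)*(x - 1)^2*(x + 2)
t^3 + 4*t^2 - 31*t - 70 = (t - 5)*(t + 2)*(t + 7)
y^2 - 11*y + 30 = (y - 6)*(y - 5)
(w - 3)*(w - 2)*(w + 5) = w^3 - 19*w + 30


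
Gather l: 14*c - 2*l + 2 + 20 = 14*c - 2*l + 22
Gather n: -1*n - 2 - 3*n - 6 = -4*n - 8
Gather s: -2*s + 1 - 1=-2*s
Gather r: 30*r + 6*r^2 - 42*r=6*r^2 - 12*r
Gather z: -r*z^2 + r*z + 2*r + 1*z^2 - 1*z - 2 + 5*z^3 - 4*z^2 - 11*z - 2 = 2*r + 5*z^3 + z^2*(-r - 3) + z*(r - 12) - 4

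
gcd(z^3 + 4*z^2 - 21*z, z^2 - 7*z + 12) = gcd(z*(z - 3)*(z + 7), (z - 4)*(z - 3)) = z - 3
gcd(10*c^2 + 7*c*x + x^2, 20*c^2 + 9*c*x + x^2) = 5*c + x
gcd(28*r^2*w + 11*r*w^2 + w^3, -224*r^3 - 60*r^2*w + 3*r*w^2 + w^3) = 28*r^2 + 11*r*w + w^2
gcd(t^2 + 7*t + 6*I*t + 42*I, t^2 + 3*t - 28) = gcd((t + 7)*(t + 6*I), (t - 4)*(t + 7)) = t + 7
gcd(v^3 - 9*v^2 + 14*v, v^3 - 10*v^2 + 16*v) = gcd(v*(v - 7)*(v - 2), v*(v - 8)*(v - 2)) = v^2 - 2*v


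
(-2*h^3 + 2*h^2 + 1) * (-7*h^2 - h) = 14*h^5 - 12*h^4 - 2*h^3 - 7*h^2 - h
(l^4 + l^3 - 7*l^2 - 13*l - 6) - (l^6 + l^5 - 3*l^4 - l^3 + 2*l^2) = -l^6 - l^5 + 4*l^4 + 2*l^3 - 9*l^2 - 13*l - 6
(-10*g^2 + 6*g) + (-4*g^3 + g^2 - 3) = -4*g^3 - 9*g^2 + 6*g - 3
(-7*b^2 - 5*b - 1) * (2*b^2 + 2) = -14*b^4 - 10*b^3 - 16*b^2 - 10*b - 2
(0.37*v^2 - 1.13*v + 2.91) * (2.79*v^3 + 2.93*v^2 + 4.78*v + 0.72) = 1.0323*v^5 - 2.0686*v^4 + 6.5766*v^3 + 3.3913*v^2 + 13.0962*v + 2.0952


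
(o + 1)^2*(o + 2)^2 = o^4 + 6*o^3 + 13*o^2 + 12*o + 4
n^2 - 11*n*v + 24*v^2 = (n - 8*v)*(n - 3*v)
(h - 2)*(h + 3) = h^2 + h - 6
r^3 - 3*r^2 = r^2*(r - 3)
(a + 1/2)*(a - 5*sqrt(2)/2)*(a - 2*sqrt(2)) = a^3 - 9*sqrt(2)*a^2/2 + a^2/2 - 9*sqrt(2)*a/4 + 10*a + 5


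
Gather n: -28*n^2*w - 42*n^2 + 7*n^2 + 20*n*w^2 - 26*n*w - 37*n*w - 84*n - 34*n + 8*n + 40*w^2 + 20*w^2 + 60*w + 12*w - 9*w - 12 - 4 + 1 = n^2*(-28*w - 35) + n*(20*w^2 - 63*w - 110) + 60*w^2 + 63*w - 15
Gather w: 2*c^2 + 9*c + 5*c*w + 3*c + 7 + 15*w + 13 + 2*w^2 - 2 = 2*c^2 + 12*c + 2*w^2 + w*(5*c + 15) + 18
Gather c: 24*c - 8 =24*c - 8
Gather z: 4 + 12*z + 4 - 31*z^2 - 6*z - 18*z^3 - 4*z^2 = -18*z^3 - 35*z^2 + 6*z + 8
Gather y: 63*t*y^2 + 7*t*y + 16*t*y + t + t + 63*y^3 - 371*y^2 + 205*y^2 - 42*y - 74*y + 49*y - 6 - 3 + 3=2*t + 63*y^3 + y^2*(63*t - 166) + y*(23*t - 67) - 6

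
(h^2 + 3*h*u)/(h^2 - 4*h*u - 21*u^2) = h/(h - 7*u)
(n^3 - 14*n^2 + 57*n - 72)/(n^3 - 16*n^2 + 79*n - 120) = (n - 3)/(n - 5)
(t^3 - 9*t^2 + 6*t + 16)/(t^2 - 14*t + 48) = (t^2 - t - 2)/(t - 6)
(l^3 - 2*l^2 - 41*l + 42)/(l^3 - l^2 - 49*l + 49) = (l + 6)/(l + 7)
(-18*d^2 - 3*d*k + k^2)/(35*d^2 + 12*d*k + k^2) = (-18*d^2 - 3*d*k + k^2)/(35*d^2 + 12*d*k + k^2)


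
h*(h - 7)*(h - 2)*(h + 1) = h^4 - 8*h^3 + 5*h^2 + 14*h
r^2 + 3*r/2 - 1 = (r - 1/2)*(r + 2)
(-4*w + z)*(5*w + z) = -20*w^2 + w*z + z^2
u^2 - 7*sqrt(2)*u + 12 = (u - 6*sqrt(2))*(u - sqrt(2))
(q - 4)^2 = q^2 - 8*q + 16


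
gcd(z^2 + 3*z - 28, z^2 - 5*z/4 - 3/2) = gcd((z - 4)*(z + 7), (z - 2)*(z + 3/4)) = 1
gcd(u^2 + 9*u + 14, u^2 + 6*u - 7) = u + 7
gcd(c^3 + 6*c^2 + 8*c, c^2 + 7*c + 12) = c + 4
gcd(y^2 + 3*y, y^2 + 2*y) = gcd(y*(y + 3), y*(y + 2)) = y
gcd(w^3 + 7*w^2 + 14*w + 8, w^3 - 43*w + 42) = 1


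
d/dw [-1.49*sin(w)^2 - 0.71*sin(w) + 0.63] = -(2.98*sin(w) + 0.71)*cos(w)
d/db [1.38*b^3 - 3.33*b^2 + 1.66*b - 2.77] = 4.14*b^2 - 6.66*b + 1.66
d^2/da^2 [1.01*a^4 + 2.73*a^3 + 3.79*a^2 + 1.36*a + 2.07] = 12.12*a^2 + 16.38*a + 7.58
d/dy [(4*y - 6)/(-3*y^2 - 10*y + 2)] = 4*(3*y^2 - 9*y - 13)/(9*y^4 + 60*y^3 + 88*y^2 - 40*y + 4)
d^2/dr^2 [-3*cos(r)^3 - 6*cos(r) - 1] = 3*(5 - 9*sin(r)^2)*cos(r)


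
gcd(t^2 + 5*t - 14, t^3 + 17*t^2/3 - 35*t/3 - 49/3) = t + 7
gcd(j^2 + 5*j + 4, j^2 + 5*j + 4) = j^2 + 5*j + 4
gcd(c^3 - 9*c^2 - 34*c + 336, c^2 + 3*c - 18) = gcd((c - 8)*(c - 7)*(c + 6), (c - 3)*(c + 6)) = c + 6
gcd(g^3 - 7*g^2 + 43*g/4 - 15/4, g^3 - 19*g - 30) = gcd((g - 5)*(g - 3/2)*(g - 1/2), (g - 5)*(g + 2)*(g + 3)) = g - 5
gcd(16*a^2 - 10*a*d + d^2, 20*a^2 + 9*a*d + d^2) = 1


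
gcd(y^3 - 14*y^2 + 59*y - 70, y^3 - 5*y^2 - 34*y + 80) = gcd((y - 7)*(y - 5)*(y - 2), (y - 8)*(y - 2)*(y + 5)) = y - 2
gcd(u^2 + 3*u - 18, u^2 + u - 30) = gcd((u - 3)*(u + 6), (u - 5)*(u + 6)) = u + 6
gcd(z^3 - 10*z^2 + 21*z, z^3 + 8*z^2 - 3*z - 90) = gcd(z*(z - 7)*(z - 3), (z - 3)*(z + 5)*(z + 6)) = z - 3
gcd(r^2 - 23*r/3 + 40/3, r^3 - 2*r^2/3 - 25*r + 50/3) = r - 5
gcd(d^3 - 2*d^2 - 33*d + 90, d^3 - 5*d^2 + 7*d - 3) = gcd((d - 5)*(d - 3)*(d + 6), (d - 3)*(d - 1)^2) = d - 3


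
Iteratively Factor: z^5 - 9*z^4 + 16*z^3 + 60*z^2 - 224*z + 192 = (z - 2)*(z^4 - 7*z^3 + 2*z^2 + 64*z - 96) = (z - 2)^2*(z^3 - 5*z^2 - 8*z + 48) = (z - 2)^2*(z + 3)*(z^2 - 8*z + 16) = (z - 4)*(z - 2)^2*(z + 3)*(z - 4)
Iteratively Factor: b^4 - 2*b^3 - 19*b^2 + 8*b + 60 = (b + 2)*(b^3 - 4*b^2 - 11*b + 30) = (b - 2)*(b + 2)*(b^2 - 2*b - 15) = (b - 2)*(b + 2)*(b + 3)*(b - 5)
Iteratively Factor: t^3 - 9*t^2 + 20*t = (t)*(t^2 - 9*t + 20) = t*(t - 4)*(t - 5)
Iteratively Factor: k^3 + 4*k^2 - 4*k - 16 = (k + 4)*(k^2 - 4) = (k - 2)*(k + 4)*(k + 2)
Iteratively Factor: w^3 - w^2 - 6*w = (w)*(w^2 - w - 6) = w*(w - 3)*(w + 2)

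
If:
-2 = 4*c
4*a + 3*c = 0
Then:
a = 3/8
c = -1/2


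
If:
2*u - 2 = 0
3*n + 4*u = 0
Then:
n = -4/3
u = 1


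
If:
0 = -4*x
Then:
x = 0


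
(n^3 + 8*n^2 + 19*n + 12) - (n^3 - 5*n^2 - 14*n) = 13*n^2 + 33*n + 12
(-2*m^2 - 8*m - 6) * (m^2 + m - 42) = -2*m^4 - 10*m^3 + 70*m^2 + 330*m + 252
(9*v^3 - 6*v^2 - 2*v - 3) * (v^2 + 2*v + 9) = 9*v^5 + 12*v^4 + 67*v^3 - 61*v^2 - 24*v - 27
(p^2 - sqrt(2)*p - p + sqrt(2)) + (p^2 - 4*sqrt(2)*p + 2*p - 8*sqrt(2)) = 2*p^2 - 5*sqrt(2)*p + p - 7*sqrt(2)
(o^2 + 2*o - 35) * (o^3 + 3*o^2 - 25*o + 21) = o^5 + 5*o^4 - 54*o^3 - 134*o^2 + 917*o - 735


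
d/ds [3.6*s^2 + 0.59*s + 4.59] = 7.2*s + 0.59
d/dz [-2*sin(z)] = -2*cos(z)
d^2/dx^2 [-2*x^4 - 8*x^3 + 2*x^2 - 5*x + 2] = -24*x^2 - 48*x + 4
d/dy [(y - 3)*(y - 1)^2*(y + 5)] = 4*y^3 - 36*y + 32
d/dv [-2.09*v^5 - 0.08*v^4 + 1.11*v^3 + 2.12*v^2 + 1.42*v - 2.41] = -10.45*v^4 - 0.32*v^3 + 3.33*v^2 + 4.24*v + 1.42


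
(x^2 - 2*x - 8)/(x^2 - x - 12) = (x + 2)/(x + 3)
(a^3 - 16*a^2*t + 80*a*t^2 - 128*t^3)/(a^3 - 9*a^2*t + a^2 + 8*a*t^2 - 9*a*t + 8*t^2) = (-a^2 + 8*a*t - 16*t^2)/(-a^2 + a*t - a + t)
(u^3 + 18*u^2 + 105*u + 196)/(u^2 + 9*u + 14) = (u^2 + 11*u + 28)/(u + 2)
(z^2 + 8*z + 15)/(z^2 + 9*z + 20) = (z + 3)/(z + 4)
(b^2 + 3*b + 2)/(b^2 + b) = (b + 2)/b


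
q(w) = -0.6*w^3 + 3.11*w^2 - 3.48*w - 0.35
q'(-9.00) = -205.26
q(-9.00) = 720.28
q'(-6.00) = -105.60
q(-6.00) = 262.09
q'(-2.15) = -25.17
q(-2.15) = 27.47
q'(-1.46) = -16.40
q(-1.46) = 13.23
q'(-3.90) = -55.12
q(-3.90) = 96.12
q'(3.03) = -1.16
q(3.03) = 0.97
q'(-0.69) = -8.63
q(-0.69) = 3.73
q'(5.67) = -26.08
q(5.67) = -29.47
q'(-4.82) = -75.28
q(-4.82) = 155.86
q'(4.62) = -13.16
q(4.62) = -9.21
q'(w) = -1.8*w^2 + 6.22*w - 3.48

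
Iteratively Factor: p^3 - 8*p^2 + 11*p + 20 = (p - 5)*(p^2 - 3*p - 4) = (p - 5)*(p + 1)*(p - 4)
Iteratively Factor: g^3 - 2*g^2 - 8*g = (g + 2)*(g^2 - 4*g) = (g - 4)*(g + 2)*(g)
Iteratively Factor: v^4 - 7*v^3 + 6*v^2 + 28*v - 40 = (v - 5)*(v^3 - 2*v^2 - 4*v + 8) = (v - 5)*(v - 2)*(v^2 - 4) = (v - 5)*(v - 2)*(v + 2)*(v - 2)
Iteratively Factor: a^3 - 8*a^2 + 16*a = (a - 4)*(a^2 - 4*a) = (a - 4)^2*(a)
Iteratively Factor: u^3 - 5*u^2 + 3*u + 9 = (u - 3)*(u^2 - 2*u - 3) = (u - 3)^2*(u + 1)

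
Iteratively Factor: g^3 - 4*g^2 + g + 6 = (g + 1)*(g^2 - 5*g + 6) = (g - 2)*(g + 1)*(g - 3)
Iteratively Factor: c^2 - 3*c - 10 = (c - 5)*(c + 2)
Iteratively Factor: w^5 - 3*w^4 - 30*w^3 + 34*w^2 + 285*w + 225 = (w + 1)*(w^4 - 4*w^3 - 26*w^2 + 60*w + 225) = (w + 1)*(w + 3)*(w^3 - 7*w^2 - 5*w + 75) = (w - 5)*(w + 1)*(w + 3)*(w^2 - 2*w - 15) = (w - 5)^2*(w + 1)*(w + 3)*(w + 3)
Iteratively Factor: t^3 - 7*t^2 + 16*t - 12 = (t - 2)*(t^2 - 5*t + 6) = (t - 3)*(t - 2)*(t - 2)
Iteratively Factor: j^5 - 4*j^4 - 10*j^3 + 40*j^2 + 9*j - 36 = (j - 3)*(j^4 - j^3 - 13*j^2 + j + 12) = (j - 3)*(j + 1)*(j^3 - 2*j^2 - 11*j + 12) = (j - 3)*(j + 1)*(j + 3)*(j^2 - 5*j + 4) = (j - 4)*(j - 3)*(j + 1)*(j + 3)*(j - 1)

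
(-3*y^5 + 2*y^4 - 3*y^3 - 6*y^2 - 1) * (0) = 0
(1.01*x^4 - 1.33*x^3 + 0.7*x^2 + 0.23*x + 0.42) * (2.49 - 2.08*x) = -2.1008*x^5 + 5.2813*x^4 - 4.7677*x^3 + 1.2646*x^2 - 0.3009*x + 1.0458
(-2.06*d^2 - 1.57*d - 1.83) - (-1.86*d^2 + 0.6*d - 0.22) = -0.2*d^2 - 2.17*d - 1.61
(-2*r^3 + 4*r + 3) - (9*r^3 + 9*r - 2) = -11*r^3 - 5*r + 5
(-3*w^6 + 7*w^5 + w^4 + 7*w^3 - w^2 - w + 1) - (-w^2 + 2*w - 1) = -3*w^6 + 7*w^5 + w^4 + 7*w^3 - 3*w + 2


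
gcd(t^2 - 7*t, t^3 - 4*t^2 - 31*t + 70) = t - 7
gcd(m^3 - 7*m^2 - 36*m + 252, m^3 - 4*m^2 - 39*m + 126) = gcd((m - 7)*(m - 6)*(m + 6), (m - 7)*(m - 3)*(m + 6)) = m^2 - m - 42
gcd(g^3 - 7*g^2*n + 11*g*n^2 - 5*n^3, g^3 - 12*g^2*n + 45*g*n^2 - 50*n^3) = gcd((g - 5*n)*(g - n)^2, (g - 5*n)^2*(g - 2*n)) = g - 5*n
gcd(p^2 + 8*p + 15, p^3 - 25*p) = p + 5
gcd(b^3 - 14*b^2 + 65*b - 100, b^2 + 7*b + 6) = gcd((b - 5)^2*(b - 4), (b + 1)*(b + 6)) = 1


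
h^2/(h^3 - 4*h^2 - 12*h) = h/(h^2 - 4*h - 12)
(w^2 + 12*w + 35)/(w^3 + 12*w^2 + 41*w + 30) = (w + 7)/(w^2 + 7*w + 6)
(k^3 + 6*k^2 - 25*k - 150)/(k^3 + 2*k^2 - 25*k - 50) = (k + 6)/(k + 2)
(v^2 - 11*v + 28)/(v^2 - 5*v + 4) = (v - 7)/(v - 1)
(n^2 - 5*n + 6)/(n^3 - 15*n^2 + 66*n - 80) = (n - 3)/(n^2 - 13*n + 40)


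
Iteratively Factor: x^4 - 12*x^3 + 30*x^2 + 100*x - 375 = (x - 5)*(x^3 - 7*x^2 - 5*x + 75) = (x - 5)^2*(x^2 - 2*x - 15) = (x - 5)^3*(x + 3)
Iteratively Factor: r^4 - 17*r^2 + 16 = (r + 1)*(r^3 - r^2 - 16*r + 16) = (r + 1)*(r + 4)*(r^2 - 5*r + 4) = (r - 1)*(r + 1)*(r + 4)*(r - 4)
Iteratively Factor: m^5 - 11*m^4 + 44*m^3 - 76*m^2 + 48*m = (m - 4)*(m^4 - 7*m^3 + 16*m^2 - 12*m) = (m - 4)*(m - 2)*(m^3 - 5*m^2 + 6*m) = (m - 4)*(m - 3)*(m - 2)*(m^2 - 2*m) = m*(m - 4)*(m - 3)*(m - 2)*(m - 2)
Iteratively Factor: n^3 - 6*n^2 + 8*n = (n - 2)*(n^2 - 4*n) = n*(n - 2)*(n - 4)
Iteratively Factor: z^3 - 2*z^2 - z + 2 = (z - 2)*(z^2 - 1) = (z - 2)*(z - 1)*(z + 1)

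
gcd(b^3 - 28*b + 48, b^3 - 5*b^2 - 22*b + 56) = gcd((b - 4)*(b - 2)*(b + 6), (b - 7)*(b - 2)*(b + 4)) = b - 2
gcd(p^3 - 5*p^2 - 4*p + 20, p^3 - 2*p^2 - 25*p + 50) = p^2 - 7*p + 10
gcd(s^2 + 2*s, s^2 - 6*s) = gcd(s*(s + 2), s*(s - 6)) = s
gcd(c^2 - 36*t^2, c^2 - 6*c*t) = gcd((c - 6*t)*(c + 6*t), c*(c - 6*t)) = -c + 6*t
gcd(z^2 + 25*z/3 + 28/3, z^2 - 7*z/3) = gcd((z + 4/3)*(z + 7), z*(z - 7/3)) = 1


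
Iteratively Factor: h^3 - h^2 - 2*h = (h - 2)*(h^2 + h) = (h - 2)*(h + 1)*(h)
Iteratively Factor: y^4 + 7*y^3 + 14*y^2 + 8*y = (y)*(y^3 + 7*y^2 + 14*y + 8) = y*(y + 4)*(y^2 + 3*y + 2) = y*(y + 1)*(y + 4)*(y + 2)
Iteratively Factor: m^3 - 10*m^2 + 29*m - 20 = (m - 4)*(m^2 - 6*m + 5) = (m - 5)*(m - 4)*(m - 1)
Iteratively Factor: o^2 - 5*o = (o - 5)*(o)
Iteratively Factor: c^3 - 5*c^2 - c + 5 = (c - 5)*(c^2 - 1) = (c - 5)*(c - 1)*(c + 1)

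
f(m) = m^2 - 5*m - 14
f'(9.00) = 13.00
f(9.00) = 22.00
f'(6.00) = 7.00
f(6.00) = -8.00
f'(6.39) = 7.78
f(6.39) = -5.12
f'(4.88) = 4.76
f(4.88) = -14.59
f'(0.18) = -4.64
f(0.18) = -14.87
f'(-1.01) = -7.02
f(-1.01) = -7.93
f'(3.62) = 2.24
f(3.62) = -19.00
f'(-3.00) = -11.00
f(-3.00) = 10.00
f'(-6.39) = -17.78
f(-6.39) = 58.78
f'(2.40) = -0.20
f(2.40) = -20.24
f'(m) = 2*m - 5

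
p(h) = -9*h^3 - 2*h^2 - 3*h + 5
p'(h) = -27*h^2 - 4*h - 3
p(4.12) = -670.72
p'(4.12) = -477.79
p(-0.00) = 5.00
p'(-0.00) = -3.00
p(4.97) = -1164.18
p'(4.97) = -689.80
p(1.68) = -48.36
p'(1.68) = -85.92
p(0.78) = -2.83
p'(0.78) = -22.55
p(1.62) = -43.37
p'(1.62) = -80.34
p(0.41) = 2.81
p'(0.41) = -9.18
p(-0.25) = 5.77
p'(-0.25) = -3.69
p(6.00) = -2029.00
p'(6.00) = -999.00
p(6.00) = -2029.00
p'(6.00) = -999.00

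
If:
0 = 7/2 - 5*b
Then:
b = 7/10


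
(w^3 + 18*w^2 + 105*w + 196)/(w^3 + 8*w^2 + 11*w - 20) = (w^2 + 14*w + 49)/(w^2 + 4*w - 5)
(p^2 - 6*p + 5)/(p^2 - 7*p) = (p^2 - 6*p + 5)/(p*(p - 7))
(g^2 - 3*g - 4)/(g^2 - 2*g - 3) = (g - 4)/(g - 3)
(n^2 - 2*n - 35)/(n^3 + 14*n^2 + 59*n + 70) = (n - 7)/(n^2 + 9*n + 14)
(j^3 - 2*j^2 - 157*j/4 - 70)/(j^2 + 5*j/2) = j - 9/2 - 28/j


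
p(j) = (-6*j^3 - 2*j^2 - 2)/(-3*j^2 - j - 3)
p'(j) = (6*j + 1)*(-6*j^3 - 2*j^2 - 2)/(-3*j^2 - j - 3)^2 + (-18*j^2 - 4*j)/(-3*j^2 - j - 3)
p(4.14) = 7.89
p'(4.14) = 2.07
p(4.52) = 8.67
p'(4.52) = 2.06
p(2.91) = 5.33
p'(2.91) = 2.10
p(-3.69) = -6.78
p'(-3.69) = 2.17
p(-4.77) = -9.08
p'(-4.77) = 2.10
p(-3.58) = -6.54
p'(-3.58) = 2.18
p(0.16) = 0.64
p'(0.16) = -0.05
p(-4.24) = -7.96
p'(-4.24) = 2.13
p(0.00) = 0.67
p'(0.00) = -0.22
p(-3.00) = -5.26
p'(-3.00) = 2.24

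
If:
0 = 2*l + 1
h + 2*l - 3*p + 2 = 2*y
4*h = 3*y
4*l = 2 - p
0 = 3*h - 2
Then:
No Solution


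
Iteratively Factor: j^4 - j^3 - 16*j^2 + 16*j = (j + 4)*(j^3 - 5*j^2 + 4*j) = (j - 1)*(j + 4)*(j^2 - 4*j) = (j - 4)*(j - 1)*(j + 4)*(j)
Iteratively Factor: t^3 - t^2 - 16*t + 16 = (t + 4)*(t^2 - 5*t + 4) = (t - 1)*(t + 4)*(t - 4)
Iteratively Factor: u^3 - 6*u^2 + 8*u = (u - 2)*(u^2 - 4*u) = u*(u - 2)*(u - 4)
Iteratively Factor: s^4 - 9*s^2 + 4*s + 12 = (s - 2)*(s^3 + 2*s^2 - 5*s - 6) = (s - 2)^2*(s^2 + 4*s + 3) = (s - 2)^2*(s + 3)*(s + 1)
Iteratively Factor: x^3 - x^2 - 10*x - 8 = (x + 2)*(x^2 - 3*x - 4) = (x - 4)*(x + 2)*(x + 1)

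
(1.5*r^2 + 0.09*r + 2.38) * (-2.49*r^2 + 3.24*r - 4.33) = -3.735*r^4 + 4.6359*r^3 - 12.1296*r^2 + 7.3215*r - 10.3054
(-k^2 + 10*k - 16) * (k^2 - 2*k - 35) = -k^4 + 12*k^3 - k^2 - 318*k + 560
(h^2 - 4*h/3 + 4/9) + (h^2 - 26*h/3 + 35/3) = 2*h^2 - 10*h + 109/9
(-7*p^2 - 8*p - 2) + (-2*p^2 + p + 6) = -9*p^2 - 7*p + 4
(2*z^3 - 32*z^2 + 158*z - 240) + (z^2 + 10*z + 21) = 2*z^3 - 31*z^2 + 168*z - 219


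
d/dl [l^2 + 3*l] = 2*l + 3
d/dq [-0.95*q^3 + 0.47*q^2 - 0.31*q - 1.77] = -2.85*q^2 + 0.94*q - 0.31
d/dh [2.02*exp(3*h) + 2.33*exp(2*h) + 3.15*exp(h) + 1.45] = (6.06*exp(2*h) + 4.66*exp(h) + 3.15)*exp(h)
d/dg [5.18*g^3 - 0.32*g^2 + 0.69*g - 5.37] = 15.54*g^2 - 0.64*g + 0.69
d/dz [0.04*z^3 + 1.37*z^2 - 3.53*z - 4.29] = 0.12*z^2 + 2.74*z - 3.53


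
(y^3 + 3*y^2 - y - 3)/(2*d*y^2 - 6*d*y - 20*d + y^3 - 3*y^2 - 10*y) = (-y^3 - 3*y^2 + y + 3)/(-2*d*y^2 + 6*d*y + 20*d - y^3 + 3*y^2 + 10*y)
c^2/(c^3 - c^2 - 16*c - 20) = c^2/(c^3 - c^2 - 16*c - 20)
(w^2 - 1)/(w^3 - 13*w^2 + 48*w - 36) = (w + 1)/(w^2 - 12*w + 36)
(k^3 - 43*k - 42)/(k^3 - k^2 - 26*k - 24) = (k^2 - k - 42)/(k^2 - 2*k - 24)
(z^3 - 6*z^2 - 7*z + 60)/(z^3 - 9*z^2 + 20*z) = (z + 3)/z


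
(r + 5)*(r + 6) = r^2 + 11*r + 30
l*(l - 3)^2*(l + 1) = l^4 - 5*l^3 + 3*l^2 + 9*l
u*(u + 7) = u^2 + 7*u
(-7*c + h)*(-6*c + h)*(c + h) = 42*c^3 + 29*c^2*h - 12*c*h^2 + h^3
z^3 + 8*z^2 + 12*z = z*(z + 2)*(z + 6)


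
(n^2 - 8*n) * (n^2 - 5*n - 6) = n^4 - 13*n^3 + 34*n^2 + 48*n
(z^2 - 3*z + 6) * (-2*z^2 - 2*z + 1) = -2*z^4 + 4*z^3 - 5*z^2 - 15*z + 6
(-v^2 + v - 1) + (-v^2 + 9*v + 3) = -2*v^2 + 10*v + 2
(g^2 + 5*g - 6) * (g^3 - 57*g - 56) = g^5 + 5*g^4 - 63*g^3 - 341*g^2 + 62*g + 336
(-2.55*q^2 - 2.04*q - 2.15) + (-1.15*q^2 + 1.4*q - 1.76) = -3.7*q^2 - 0.64*q - 3.91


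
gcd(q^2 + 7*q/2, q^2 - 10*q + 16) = 1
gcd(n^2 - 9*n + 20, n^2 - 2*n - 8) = n - 4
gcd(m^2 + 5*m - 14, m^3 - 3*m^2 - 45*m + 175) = m + 7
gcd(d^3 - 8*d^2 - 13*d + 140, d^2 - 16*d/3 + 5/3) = d - 5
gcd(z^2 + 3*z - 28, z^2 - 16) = z - 4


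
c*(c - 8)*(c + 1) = c^3 - 7*c^2 - 8*c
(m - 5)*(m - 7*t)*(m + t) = m^3 - 6*m^2*t - 5*m^2 - 7*m*t^2 + 30*m*t + 35*t^2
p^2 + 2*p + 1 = (p + 1)^2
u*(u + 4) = u^2 + 4*u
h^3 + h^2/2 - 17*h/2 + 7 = (h - 2)*(h - 1)*(h + 7/2)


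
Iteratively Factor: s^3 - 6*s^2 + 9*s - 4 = (s - 1)*(s^2 - 5*s + 4) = (s - 1)^2*(s - 4)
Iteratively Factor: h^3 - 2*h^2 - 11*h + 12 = (h - 4)*(h^2 + 2*h - 3) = (h - 4)*(h + 3)*(h - 1)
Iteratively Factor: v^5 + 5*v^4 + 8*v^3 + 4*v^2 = (v + 2)*(v^4 + 3*v^3 + 2*v^2) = v*(v + 2)*(v^3 + 3*v^2 + 2*v) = v^2*(v + 2)*(v^2 + 3*v + 2) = v^2*(v + 1)*(v + 2)*(v + 2)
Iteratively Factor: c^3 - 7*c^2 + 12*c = (c)*(c^2 - 7*c + 12) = c*(c - 4)*(c - 3)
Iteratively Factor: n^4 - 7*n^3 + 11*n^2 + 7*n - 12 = (n - 4)*(n^3 - 3*n^2 - n + 3) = (n - 4)*(n - 3)*(n^2 - 1) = (n - 4)*(n - 3)*(n - 1)*(n + 1)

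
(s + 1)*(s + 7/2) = s^2 + 9*s/2 + 7/2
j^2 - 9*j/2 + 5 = (j - 5/2)*(j - 2)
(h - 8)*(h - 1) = h^2 - 9*h + 8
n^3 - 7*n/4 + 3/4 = (n - 1)*(n - 1/2)*(n + 3/2)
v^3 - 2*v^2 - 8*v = v*(v - 4)*(v + 2)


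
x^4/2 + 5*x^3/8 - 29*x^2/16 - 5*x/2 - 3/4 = (x/2 + 1)*(x - 2)*(x + 1/2)*(x + 3/4)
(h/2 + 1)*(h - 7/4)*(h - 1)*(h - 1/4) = h^4/2 - h^3/2 - 57*h^2/32 + 71*h/32 - 7/16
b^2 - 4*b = b*(b - 4)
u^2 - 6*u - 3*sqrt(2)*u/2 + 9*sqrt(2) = (u - 6)*(u - 3*sqrt(2)/2)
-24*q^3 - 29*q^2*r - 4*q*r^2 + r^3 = (-8*q + r)*(q + r)*(3*q + r)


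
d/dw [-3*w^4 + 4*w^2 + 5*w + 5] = -12*w^3 + 8*w + 5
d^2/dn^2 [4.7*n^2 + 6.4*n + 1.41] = 9.40000000000000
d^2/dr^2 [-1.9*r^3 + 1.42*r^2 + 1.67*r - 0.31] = 2.84 - 11.4*r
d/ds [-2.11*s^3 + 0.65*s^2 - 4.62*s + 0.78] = -6.33*s^2 + 1.3*s - 4.62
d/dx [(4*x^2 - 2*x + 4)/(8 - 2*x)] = 2*(-x^2 + 8*x - 1)/(x^2 - 8*x + 16)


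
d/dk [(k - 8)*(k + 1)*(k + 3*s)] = 3*k^2 + 6*k*s - 14*k - 21*s - 8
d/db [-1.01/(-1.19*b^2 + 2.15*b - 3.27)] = (2.1715 - 2.4038*b)/(1.19*b^2 - 2.15*b + 3.27)^2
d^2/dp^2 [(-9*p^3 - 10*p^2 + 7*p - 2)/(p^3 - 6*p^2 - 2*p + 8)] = 2*(-64*p^6 - 33*p^5 + 234*p^4 + 574*p^3 - 1548*p^2 - 744*p - 632)/(p^9 - 18*p^8 + 102*p^7 - 120*p^6 - 492*p^5 + 696*p^4 + 760*p^3 - 1056*p^2 - 384*p + 512)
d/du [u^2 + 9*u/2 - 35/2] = 2*u + 9/2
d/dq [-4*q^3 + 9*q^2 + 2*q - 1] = -12*q^2 + 18*q + 2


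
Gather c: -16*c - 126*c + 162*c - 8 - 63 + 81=20*c + 10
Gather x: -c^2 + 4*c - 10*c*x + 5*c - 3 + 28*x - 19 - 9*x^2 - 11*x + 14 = -c^2 + 9*c - 9*x^2 + x*(17 - 10*c) - 8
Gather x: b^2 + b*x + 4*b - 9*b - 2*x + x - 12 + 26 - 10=b^2 - 5*b + x*(b - 1) + 4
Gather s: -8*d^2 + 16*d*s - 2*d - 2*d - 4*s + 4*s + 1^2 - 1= -8*d^2 + 16*d*s - 4*d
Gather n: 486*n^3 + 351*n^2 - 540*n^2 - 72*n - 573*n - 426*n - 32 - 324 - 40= 486*n^3 - 189*n^2 - 1071*n - 396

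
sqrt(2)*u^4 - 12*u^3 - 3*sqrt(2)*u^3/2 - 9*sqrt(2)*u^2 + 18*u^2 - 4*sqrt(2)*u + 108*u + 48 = (u - 4)*(u + 2)*(u - 6*sqrt(2))*(sqrt(2)*u + sqrt(2)/2)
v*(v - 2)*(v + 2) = v^3 - 4*v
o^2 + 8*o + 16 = (o + 4)^2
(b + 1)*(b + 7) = b^2 + 8*b + 7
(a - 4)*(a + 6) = a^2 + 2*a - 24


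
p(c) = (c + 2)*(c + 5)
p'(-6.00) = -5.00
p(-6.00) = 4.00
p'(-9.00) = -11.00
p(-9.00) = 28.00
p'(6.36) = 19.72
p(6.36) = 94.97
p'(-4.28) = -1.56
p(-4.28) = -1.64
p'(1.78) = 10.56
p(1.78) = 25.63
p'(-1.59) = 3.82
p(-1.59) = 1.40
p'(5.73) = 18.46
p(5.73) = 82.94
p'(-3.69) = -0.38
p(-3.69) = -2.21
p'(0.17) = 7.34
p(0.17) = 11.22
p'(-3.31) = 0.38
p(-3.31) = -2.21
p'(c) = 2*c + 7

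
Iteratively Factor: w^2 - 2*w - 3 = (w + 1)*(w - 3)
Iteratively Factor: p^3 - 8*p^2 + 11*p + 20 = (p + 1)*(p^2 - 9*p + 20) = (p - 4)*(p + 1)*(p - 5)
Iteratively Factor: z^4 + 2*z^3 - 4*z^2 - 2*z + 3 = (z - 1)*(z^3 + 3*z^2 - z - 3) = (z - 1)^2*(z^2 + 4*z + 3) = (z - 1)^2*(z + 3)*(z + 1)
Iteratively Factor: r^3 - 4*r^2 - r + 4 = (r - 1)*(r^2 - 3*r - 4) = (r - 1)*(r + 1)*(r - 4)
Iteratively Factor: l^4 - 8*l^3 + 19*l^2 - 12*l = (l - 4)*(l^3 - 4*l^2 + 3*l) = (l - 4)*(l - 3)*(l^2 - l) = l*(l - 4)*(l - 3)*(l - 1)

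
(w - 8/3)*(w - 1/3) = w^2 - 3*w + 8/9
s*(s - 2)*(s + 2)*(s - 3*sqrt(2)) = s^4 - 3*sqrt(2)*s^3 - 4*s^2 + 12*sqrt(2)*s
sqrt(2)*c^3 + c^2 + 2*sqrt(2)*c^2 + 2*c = c*(c + 2)*(sqrt(2)*c + 1)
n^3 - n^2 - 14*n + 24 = (n - 3)*(n - 2)*(n + 4)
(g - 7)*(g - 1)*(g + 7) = g^3 - g^2 - 49*g + 49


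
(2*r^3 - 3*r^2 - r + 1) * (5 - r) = -2*r^4 + 13*r^3 - 14*r^2 - 6*r + 5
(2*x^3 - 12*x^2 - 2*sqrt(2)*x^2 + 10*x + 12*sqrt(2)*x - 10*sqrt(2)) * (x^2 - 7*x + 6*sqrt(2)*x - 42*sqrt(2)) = 2*x^5 - 26*x^4 + 10*sqrt(2)*x^4 - 130*sqrt(2)*x^3 + 70*x^3 + 242*x^2 + 470*sqrt(2)*x^2 - 1128*x - 350*sqrt(2)*x + 840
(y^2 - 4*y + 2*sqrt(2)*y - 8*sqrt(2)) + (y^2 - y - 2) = 2*y^2 - 5*y + 2*sqrt(2)*y - 8*sqrt(2) - 2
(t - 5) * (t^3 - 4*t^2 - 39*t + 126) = t^4 - 9*t^3 - 19*t^2 + 321*t - 630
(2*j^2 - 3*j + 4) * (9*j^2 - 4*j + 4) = 18*j^4 - 35*j^3 + 56*j^2 - 28*j + 16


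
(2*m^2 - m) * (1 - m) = -2*m^3 + 3*m^2 - m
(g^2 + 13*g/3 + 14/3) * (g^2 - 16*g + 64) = g^4 - 35*g^3/3 - 2*g^2/3 + 608*g/3 + 896/3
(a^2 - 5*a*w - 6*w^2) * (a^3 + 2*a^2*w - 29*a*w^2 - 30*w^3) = a^5 - 3*a^4*w - 45*a^3*w^2 + 103*a^2*w^3 + 324*a*w^4 + 180*w^5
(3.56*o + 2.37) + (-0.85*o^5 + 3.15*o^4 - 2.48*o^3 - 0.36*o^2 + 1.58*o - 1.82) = -0.85*o^5 + 3.15*o^4 - 2.48*o^3 - 0.36*o^2 + 5.14*o + 0.55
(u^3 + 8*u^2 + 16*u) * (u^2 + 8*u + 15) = u^5 + 16*u^4 + 95*u^3 + 248*u^2 + 240*u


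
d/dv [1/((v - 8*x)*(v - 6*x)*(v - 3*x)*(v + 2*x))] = (-4*v^3 + 45*v^2*x - 112*v*x^2 - 36*x^3)/(v^8 - 30*v^7*x + 337*v^6*x^2 - 1608*v^5*x^3 + 1480*v^4*x^4 + 12672*v^3*x^5 - 30960*v^2*x^6 - 20736*v*x^7 + 82944*x^8)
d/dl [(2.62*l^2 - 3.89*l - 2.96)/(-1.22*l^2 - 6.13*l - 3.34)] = (-20.8064*l^2 - 24.724*l - 5.1522)/(1.4884*l^4 + 14.9572*l^3 + 45.7265*l^2 + 40.9484*l + 11.1556)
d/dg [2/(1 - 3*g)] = 6/(3*g - 1)^2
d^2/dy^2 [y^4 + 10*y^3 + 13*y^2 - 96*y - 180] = 12*y^2 + 60*y + 26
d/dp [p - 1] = 1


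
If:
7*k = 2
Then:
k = 2/7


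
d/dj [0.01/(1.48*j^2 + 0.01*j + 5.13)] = (-0.0296*j - 0.0001)/(1.48*j^2 + 0.01*j + 5.13)^2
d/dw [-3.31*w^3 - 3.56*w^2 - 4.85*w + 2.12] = -9.93*w^2 - 7.12*w - 4.85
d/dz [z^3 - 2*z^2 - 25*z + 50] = 3*z^2 - 4*z - 25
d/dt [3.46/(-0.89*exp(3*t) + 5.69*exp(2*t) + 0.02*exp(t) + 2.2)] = (9.2382*exp(2*t) - 39.3748*exp(t) - 0.0692)*exp(t)/(-0.89*exp(3*t) + 5.69*exp(2*t) + 0.02*exp(t) + 2.2)^2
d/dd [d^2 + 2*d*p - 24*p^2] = 2*d + 2*p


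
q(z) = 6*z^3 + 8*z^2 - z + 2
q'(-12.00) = 2399.00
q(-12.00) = -9202.00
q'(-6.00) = 551.00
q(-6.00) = -1000.00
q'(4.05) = 359.04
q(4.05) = 527.75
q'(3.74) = 310.62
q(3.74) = 424.04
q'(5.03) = 534.90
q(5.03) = 962.96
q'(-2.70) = 87.02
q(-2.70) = -55.08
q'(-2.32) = 58.76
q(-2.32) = -27.54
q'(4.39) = 416.14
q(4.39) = 659.41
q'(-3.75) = 192.12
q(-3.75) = -198.16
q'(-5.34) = 426.84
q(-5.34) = -678.18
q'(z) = 18*z^2 + 16*z - 1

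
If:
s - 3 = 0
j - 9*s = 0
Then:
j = 27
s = 3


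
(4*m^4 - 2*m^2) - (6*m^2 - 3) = 4*m^4 - 8*m^2 + 3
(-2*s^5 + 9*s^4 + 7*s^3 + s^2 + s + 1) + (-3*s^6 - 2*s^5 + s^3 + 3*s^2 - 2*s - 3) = -3*s^6 - 4*s^5 + 9*s^4 + 8*s^3 + 4*s^2 - s - 2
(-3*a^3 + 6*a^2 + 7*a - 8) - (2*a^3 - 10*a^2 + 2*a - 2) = -5*a^3 + 16*a^2 + 5*a - 6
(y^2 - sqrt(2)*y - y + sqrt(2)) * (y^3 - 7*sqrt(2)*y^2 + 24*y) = y^5 - 8*sqrt(2)*y^4 - y^4 + 8*sqrt(2)*y^3 + 38*y^3 - 38*y^2 - 24*sqrt(2)*y^2 + 24*sqrt(2)*y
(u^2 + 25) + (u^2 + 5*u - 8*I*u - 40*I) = 2*u^2 + 5*u - 8*I*u + 25 - 40*I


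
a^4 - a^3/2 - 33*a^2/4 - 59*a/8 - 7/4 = (a - 7/2)*(a + 1/2)^2*(a + 2)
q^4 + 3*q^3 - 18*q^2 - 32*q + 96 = (q - 3)*(q - 2)*(q + 4)^2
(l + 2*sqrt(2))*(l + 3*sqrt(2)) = l^2 + 5*sqrt(2)*l + 12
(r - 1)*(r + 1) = r^2 - 1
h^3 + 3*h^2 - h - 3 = (h - 1)*(h + 1)*(h + 3)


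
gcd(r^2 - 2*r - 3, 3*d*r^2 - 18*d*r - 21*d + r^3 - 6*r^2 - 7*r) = r + 1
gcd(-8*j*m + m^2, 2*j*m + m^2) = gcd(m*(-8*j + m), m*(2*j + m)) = m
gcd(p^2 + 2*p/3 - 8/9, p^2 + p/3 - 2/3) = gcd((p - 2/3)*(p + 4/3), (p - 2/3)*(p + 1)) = p - 2/3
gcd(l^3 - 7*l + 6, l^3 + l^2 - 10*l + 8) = l^2 - 3*l + 2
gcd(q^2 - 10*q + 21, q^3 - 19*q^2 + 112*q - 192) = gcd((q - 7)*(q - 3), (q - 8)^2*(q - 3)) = q - 3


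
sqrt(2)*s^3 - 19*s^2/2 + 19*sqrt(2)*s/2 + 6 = (s - 3*sqrt(2))*(s - 2*sqrt(2))*(sqrt(2)*s + 1/2)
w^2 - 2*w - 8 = (w - 4)*(w + 2)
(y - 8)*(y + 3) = y^2 - 5*y - 24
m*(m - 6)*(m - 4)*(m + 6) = m^4 - 4*m^3 - 36*m^2 + 144*m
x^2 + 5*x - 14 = (x - 2)*(x + 7)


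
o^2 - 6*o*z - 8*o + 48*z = (o - 8)*(o - 6*z)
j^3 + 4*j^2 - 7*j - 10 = (j - 2)*(j + 1)*(j + 5)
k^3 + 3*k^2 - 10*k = k*(k - 2)*(k + 5)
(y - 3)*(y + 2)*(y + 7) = y^3 + 6*y^2 - 13*y - 42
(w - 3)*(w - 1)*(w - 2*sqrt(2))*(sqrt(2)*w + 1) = sqrt(2)*w^4 - 4*sqrt(2)*w^3 - 3*w^3 + sqrt(2)*w^2 + 12*w^2 - 9*w + 8*sqrt(2)*w - 6*sqrt(2)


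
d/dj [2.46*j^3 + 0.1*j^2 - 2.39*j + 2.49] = 7.38*j^2 + 0.2*j - 2.39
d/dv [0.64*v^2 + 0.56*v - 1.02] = 1.28*v + 0.56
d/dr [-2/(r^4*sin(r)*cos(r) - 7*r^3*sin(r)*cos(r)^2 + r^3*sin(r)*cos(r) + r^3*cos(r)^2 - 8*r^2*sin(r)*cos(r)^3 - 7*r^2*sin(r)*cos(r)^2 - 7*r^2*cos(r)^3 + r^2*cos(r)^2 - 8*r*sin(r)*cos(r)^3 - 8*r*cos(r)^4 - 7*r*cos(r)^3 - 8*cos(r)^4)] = 4*(4*r^4*cos(2*r) + 4*sqrt(2)*r^3*sin(2*r + pi/4) - 7*r^3*cos(r) - 21*r^3*cos(3*r) - 32*r^2*(1 - cos(2*r))^2 + 2*r^2*sin(2*r) - 7*r^2*cos(r) - 74*r^2*cos(2*r) - 21*r^2*cos(3*r) + 54*r^2 - 32*r*(1 - cos(2*r))^2 + 7*r*sin(r) + 16*r*sin(2*r) + 7*r*sin(3*r) + 8*r*sin(4*r) - 42*r*cos(r) - 76*r*cos(2*r) - 14*r*cos(3*r) + 52*r - 8*(1 - cos(2*r))^2 + 24*sin(2*r) + 12*sin(4*r) - 21*cos(r) - 32*cos(2*r) - 7*cos(3*r))/((r + 1)^2*(cos(2*r) + 1)*(2*r^3*sin(r) - 7*r^2*sin(2*r) + 2*r^2*cos(r) - 4*r*sin(r) - 4*r*sin(3*r) - 7*r*cos(2*r) - 7*r - 12*cos(r) - 4*cos(3*r))^2)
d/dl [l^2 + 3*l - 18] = 2*l + 3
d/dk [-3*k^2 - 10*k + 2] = -6*k - 10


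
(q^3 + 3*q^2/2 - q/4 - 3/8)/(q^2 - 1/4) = q + 3/2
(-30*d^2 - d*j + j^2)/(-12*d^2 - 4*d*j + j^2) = (5*d + j)/(2*d + j)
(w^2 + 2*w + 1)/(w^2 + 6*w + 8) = (w^2 + 2*w + 1)/(w^2 + 6*w + 8)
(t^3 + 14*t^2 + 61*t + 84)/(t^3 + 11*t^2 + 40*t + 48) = (t + 7)/(t + 4)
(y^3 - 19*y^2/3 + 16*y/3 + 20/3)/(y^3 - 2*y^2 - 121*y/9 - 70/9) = 3*(y - 2)/(3*y + 7)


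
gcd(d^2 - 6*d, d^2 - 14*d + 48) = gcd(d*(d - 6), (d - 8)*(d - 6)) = d - 6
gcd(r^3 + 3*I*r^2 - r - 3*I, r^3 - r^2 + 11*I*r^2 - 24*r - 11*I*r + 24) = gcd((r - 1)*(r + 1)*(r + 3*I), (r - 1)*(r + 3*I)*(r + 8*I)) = r^2 + r*(-1 + 3*I) - 3*I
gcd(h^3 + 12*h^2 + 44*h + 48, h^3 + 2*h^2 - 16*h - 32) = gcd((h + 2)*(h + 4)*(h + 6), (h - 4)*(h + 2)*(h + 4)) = h^2 + 6*h + 8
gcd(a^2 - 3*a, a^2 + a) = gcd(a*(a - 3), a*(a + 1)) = a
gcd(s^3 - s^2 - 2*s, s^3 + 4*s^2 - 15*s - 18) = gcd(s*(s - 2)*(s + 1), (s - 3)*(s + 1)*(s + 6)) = s + 1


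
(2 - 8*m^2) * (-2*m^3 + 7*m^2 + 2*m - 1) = 16*m^5 - 56*m^4 - 20*m^3 + 22*m^2 + 4*m - 2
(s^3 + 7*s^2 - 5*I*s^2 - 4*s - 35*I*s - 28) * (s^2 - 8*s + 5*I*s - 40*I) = s^5 - s^4 - 35*s^3 - 21*s^2 - 20*I*s^2 - 1176*s + 20*I*s + 1120*I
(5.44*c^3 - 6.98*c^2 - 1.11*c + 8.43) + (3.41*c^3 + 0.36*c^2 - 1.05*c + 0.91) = 8.85*c^3 - 6.62*c^2 - 2.16*c + 9.34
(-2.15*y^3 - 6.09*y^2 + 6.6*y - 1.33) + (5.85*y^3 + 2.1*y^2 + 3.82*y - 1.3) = 3.7*y^3 - 3.99*y^2 + 10.42*y - 2.63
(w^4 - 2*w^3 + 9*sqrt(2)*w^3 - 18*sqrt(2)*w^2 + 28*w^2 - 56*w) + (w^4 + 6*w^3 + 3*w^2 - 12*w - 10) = 2*w^4 + 4*w^3 + 9*sqrt(2)*w^3 - 18*sqrt(2)*w^2 + 31*w^2 - 68*w - 10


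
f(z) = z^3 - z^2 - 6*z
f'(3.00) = 15.00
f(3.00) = 0.00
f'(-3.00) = 27.00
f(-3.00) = -18.00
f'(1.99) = 1.90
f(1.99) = -8.02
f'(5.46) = 72.51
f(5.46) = 100.20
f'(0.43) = -6.31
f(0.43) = -2.69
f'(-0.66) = -3.37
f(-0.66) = 3.24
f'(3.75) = 28.69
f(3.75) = 16.17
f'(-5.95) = 112.11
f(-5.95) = -210.35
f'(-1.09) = -0.26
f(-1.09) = 4.06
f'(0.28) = -6.32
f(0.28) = -1.74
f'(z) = 3*z^2 - 2*z - 6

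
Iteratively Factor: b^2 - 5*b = (b - 5)*(b)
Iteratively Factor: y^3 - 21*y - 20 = (y + 4)*(y^2 - 4*y - 5) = (y + 1)*(y + 4)*(y - 5)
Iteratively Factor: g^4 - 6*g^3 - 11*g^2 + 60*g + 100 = (g - 5)*(g^3 - g^2 - 16*g - 20) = (g - 5)^2*(g^2 + 4*g + 4) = (g - 5)^2*(g + 2)*(g + 2)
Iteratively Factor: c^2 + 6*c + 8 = (c + 4)*(c + 2)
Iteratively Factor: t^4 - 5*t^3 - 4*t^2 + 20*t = (t + 2)*(t^3 - 7*t^2 + 10*t) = (t - 5)*(t + 2)*(t^2 - 2*t) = (t - 5)*(t - 2)*(t + 2)*(t)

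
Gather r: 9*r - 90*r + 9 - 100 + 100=9 - 81*r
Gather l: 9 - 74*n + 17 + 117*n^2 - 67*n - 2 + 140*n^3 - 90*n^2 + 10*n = 140*n^3 + 27*n^2 - 131*n + 24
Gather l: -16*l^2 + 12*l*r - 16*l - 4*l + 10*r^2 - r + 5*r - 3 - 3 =-16*l^2 + l*(12*r - 20) + 10*r^2 + 4*r - 6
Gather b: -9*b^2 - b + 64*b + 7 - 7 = -9*b^2 + 63*b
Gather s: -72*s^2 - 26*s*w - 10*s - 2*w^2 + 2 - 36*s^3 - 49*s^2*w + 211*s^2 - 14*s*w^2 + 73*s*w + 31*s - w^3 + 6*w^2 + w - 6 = -36*s^3 + s^2*(139 - 49*w) + s*(-14*w^2 + 47*w + 21) - w^3 + 4*w^2 + w - 4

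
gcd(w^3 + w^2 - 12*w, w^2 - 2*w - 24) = w + 4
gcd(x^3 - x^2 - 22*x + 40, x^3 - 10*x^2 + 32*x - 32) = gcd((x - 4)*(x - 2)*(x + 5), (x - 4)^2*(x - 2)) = x^2 - 6*x + 8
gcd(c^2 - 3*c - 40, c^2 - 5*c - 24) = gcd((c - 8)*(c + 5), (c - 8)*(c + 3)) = c - 8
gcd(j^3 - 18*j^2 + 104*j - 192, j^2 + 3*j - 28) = j - 4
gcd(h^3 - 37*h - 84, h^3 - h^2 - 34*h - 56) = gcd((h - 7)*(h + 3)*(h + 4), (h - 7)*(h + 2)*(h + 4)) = h^2 - 3*h - 28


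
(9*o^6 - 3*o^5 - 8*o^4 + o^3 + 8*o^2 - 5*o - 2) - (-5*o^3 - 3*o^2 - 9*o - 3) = 9*o^6 - 3*o^5 - 8*o^4 + 6*o^3 + 11*o^2 + 4*o + 1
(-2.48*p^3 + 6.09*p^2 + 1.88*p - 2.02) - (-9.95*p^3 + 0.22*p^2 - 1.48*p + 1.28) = 7.47*p^3 + 5.87*p^2 + 3.36*p - 3.3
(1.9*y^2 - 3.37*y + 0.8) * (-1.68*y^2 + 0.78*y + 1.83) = -3.192*y^4 + 7.1436*y^3 - 0.4956*y^2 - 5.5431*y + 1.464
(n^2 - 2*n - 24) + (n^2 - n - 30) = 2*n^2 - 3*n - 54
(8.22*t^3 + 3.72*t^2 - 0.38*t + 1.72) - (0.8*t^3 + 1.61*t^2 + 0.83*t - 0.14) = 7.42*t^3 + 2.11*t^2 - 1.21*t + 1.86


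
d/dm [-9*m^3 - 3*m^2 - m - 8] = -27*m^2 - 6*m - 1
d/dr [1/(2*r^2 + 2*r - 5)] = 2*(-2*r - 1)/(2*r^2 + 2*r - 5)^2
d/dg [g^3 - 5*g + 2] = 3*g^2 - 5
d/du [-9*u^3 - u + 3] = -27*u^2 - 1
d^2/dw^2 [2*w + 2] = 0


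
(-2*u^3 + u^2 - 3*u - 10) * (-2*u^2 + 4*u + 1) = 4*u^5 - 10*u^4 + 8*u^3 + 9*u^2 - 43*u - 10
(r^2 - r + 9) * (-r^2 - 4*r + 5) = -r^4 - 3*r^3 - 41*r + 45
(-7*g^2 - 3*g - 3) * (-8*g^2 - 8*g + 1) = 56*g^4 + 80*g^3 + 41*g^2 + 21*g - 3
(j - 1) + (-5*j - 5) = -4*j - 6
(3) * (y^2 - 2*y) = 3*y^2 - 6*y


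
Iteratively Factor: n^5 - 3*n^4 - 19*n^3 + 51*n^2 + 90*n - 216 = (n - 3)*(n^4 - 19*n^2 - 6*n + 72) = (n - 3)*(n + 3)*(n^3 - 3*n^2 - 10*n + 24) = (n - 3)*(n + 3)^2*(n^2 - 6*n + 8) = (n - 4)*(n - 3)*(n + 3)^2*(n - 2)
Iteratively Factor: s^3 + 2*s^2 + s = (s + 1)*(s^2 + s) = s*(s + 1)*(s + 1)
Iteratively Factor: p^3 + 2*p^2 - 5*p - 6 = (p - 2)*(p^2 + 4*p + 3) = (p - 2)*(p + 3)*(p + 1)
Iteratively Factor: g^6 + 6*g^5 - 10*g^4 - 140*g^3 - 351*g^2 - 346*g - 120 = (g + 2)*(g^5 + 4*g^4 - 18*g^3 - 104*g^2 - 143*g - 60) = (g + 2)*(g + 3)*(g^4 + g^3 - 21*g^2 - 41*g - 20) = (g + 1)*(g + 2)*(g + 3)*(g^3 - 21*g - 20) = (g + 1)*(g + 2)*(g + 3)*(g + 4)*(g^2 - 4*g - 5) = (g + 1)^2*(g + 2)*(g + 3)*(g + 4)*(g - 5)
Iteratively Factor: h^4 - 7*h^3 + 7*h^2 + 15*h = (h - 5)*(h^3 - 2*h^2 - 3*h) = h*(h - 5)*(h^2 - 2*h - 3) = h*(h - 5)*(h - 3)*(h + 1)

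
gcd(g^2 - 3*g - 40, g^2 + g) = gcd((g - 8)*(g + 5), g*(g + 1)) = 1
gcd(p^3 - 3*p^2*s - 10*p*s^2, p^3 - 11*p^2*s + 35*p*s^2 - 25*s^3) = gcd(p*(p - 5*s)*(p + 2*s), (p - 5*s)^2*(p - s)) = p - 5*s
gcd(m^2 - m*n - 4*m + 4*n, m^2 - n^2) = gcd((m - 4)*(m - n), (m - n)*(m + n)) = m - n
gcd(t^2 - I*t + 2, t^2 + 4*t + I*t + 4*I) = t + I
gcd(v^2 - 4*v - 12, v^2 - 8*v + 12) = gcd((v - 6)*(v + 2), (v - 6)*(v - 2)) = v - 6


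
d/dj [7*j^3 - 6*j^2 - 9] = 3*j*(7*j - 4)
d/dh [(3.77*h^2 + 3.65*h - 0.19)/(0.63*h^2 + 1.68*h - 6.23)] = (4.0341*h^2 - 46.7348*h - 22.4203)/(0.3969*h^4 + 2.1168*h^3 - 5.0274*h^2 - 20.9328*h + 38.8129)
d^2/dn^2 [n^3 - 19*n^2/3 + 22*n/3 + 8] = 6*n - 38/3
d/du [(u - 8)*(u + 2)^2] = (u + 2)*(3*u - 14)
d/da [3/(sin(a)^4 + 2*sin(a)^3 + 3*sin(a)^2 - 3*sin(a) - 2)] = 3*(-9*sin(a) + sin(3*a) + 3*cos(2*a))*cos(a)/(sin(a)^4 + 2*sin(a)^3 + 3*sin(a)^2 - 3*sin(a) - 2)^2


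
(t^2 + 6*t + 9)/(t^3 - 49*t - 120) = (t + 3)/(t^2 - 3*t - 40)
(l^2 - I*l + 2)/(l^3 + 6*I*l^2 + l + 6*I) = (l - 2*I)/(l^2 + 5*I*l + 6)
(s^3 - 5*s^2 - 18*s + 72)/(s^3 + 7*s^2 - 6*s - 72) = (s - 6)/(s + 6)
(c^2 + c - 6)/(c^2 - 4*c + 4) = (c + 3)/(c - 2)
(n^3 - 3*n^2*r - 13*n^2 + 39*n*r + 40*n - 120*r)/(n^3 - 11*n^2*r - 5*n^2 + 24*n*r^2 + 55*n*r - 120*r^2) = (8 - n)/(-n + 8*r)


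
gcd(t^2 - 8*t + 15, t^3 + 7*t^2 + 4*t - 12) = 1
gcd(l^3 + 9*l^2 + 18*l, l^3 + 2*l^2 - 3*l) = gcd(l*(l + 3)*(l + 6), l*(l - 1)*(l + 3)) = l^2 + 3*l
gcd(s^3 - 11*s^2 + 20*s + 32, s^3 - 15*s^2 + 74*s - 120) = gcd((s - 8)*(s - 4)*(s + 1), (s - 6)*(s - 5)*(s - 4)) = s - 4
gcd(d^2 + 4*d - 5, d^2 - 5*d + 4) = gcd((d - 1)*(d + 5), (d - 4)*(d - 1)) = d - 1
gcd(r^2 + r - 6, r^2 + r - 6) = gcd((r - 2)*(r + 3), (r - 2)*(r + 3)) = r^2 + r - 6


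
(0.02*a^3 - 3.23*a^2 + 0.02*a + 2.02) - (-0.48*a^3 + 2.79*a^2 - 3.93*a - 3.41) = 0.5*a^3 - 6.02*a^2 + 3.95*a + 5.43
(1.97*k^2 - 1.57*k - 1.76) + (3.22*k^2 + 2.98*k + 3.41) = 5.19*k^2 + 1.41*k + 1.65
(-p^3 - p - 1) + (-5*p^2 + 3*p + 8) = -p^3 - 5*p^2 + 2*p + 7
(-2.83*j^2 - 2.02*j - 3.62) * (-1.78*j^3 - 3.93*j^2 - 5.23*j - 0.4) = 5.0374*j^5 + 14.7175*j^4 + 29.1831*j^3 + 25.9232*j^2 + 19.7406*j + 1.448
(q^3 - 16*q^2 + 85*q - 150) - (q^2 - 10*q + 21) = q^3 - 17*q^2 + 95*q - 171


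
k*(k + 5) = k^2 + 5*k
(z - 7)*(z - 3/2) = z^2 - 17*z/2 + 21/2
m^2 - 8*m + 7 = (m - 7)*(m - 1)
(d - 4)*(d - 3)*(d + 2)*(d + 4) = d^4 - d^3 - 22*d^2 + 16*d + 96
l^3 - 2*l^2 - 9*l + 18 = (l - 3)*(l - 2)*(l + 3)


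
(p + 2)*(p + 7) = p^2 + 9*p + 14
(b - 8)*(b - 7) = b^2 - 15*b + 56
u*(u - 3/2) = u^2 - 3*u/2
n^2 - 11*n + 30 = (n - 6)*(n - 5)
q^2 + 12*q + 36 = (q + 6)^2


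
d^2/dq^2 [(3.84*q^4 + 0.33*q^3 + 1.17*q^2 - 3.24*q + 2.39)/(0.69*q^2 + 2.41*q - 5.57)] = (3.656448*q^6 + 38.313216*q^5 + 45.268992*q^4 - 825.358518*q^3 + 1436.855706*q^2 + 10.561536*q + 31.746382)/(0.328509*q^6 + 3.442203*q^5 + 4.067136*q^4 - 41.576597*q^3 - 32.831808*q^2 + 224.310027*q - 172.808693)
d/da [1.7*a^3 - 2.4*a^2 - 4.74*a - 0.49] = 5.1*a^2 - 4.8*a - 4.74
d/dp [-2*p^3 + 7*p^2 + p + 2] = -6*p^2 + 14*p + 1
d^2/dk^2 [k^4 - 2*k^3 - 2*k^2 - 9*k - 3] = 12*k^2 - 12*k - 4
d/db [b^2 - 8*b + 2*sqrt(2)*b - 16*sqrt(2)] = 2*b - 8 + 2*sqrt(2)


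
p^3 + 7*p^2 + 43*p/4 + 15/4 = (p + 1/2)*(p + 3/2)*(p + 5)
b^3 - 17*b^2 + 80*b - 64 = (b - 8)^2*(b - 1)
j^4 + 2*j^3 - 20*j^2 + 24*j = j*(j - 2)^2*(j + 6)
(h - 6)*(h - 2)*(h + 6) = h^3 - 2*h^2 - 36*h + 72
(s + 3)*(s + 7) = s^2 + 10*s + 21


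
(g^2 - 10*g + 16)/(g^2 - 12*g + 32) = (g - 2)/(g - 4)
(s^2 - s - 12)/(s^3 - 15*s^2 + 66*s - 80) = (s^2 - s - 12)/(s^3 - 15*s^2 + 66*s - 80)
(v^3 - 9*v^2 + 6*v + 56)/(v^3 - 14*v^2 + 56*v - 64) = (v^2 - 5*v - 14)/(v^2 - 10*v + 16)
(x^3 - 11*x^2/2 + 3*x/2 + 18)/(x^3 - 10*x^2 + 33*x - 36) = (x + 3/2)/(x - 3)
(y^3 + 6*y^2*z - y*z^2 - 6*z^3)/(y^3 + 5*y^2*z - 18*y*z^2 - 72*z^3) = (y^2 - z^2)/(y^2 - y*z - 12*z^2)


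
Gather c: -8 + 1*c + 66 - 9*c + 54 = 112 - 8*c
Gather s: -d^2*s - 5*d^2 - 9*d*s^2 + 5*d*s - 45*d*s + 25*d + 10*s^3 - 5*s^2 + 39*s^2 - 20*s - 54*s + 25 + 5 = -5*d^2 + 25*d + 10*s^3 + s^2*(34 - 9*d) + s*(-d^2 - 40*d - 74) + 30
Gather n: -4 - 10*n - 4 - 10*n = -20*n - 8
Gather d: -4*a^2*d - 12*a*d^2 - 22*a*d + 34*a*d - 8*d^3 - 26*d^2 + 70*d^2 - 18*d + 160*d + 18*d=-8*d^3 + d^2*(44 - 12*a) + d*(-4*a^2 + 12*a + 160)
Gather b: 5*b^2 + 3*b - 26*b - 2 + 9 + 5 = 5*b^2 - 23*b + 12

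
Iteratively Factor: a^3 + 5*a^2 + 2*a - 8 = (a + 2)*(a^2 + 3*a - 4) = (a - 1)*(a + 2)*(a + 4)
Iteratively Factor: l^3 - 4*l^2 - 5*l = (l - 5)*(l^2 + l) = l*(l - 5)*(l + 1)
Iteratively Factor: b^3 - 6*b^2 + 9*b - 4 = (b - 4)*(b^2 - 2*b + 1) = (b - 4)*(b - 1)*(b - 1)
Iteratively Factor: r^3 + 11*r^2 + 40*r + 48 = (r + 4)*(r^2 + 7*r + 12) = (r + 3)*(r + 4)*(r + 4)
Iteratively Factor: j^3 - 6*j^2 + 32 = (j - 4)*(j^2 - 2*j - 8) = (j - 4)^2*(j + 2)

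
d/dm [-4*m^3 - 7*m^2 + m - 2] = -12*m^2 - 14*m + 1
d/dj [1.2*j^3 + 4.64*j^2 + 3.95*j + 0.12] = 3.6*j^2 + 9.28*j + 3.95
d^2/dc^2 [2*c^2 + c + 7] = 4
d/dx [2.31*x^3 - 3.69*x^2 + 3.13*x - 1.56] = 6.93*x^2 - 7.38*x + 3.13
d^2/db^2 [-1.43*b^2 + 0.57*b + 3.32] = -2.86000000000000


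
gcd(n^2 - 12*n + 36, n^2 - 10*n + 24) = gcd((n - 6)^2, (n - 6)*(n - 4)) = n - 6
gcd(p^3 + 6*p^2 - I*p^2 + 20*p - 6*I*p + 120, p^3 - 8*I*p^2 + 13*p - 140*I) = p^2 - I*p + 20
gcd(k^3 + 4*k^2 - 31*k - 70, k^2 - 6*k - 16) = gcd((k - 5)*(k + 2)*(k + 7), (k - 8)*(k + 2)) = k + 2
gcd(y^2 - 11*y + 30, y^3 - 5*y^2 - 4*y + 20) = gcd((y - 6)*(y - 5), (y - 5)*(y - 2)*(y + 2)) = y - 5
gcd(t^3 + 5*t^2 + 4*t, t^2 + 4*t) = t^2 + 4*t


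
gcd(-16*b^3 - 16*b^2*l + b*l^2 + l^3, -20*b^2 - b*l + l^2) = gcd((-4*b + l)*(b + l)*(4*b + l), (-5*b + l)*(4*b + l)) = 4*b + l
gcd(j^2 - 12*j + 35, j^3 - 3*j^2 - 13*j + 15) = j - 5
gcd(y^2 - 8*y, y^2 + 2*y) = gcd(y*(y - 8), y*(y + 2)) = y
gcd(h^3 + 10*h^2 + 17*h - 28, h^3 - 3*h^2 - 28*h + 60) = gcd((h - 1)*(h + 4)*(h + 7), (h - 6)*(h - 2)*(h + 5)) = 1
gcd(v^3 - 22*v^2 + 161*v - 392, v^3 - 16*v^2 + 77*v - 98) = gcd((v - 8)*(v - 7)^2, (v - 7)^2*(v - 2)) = v^2 - 14*v + 49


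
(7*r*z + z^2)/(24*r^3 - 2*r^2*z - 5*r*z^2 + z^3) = z*(7*r + z)/(24*r^3 - 2*r^2*z - 5*r*z^2 + z^3)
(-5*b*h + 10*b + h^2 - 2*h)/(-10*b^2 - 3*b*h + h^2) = (h - 2)/(2*b + h)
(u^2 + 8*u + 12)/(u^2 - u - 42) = (u + 2)/(u - 7)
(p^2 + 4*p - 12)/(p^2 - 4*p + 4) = (p + 6)/(p - 2)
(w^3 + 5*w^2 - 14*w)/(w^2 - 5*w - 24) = w*(-w^2 - 5*w + 14)/(-w^2 + 5*w + 24)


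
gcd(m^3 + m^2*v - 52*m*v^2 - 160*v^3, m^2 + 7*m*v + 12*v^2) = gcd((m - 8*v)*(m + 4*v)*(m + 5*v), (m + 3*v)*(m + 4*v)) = m + 4*v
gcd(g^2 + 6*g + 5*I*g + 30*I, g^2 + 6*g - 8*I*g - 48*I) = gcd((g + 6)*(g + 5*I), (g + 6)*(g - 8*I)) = g + 6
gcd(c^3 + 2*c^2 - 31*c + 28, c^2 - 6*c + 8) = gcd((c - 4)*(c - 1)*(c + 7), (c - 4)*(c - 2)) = c - 4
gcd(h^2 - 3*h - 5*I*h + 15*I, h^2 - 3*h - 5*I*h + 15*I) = h^2 + h*(-3 - 5*I) + 15*I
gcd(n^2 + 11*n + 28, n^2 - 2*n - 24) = n + 4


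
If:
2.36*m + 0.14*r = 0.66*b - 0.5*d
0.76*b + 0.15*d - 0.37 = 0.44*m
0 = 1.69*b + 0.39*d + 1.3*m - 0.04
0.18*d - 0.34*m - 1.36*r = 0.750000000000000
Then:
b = -0.09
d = 1.77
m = -0.39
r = -0.22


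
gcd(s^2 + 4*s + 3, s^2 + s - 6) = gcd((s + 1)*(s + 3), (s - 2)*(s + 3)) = s + 3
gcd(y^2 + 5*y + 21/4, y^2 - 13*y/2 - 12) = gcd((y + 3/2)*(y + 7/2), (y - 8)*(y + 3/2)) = y + 3/2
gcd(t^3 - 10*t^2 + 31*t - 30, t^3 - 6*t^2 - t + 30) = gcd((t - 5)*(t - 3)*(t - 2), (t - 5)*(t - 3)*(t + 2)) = t^2 - 8*t + 15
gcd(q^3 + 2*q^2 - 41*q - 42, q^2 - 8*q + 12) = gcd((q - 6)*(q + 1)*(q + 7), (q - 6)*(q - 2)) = q - 6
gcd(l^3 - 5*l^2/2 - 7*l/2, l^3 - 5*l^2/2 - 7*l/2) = l^3 - 5*l^2/2 - 7*l/2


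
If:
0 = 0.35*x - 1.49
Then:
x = 4.26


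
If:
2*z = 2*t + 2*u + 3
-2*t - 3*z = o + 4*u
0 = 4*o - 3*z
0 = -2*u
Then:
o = 9/23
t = -45/46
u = 0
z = 12/23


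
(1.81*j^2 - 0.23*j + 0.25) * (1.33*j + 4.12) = 2.4073*j^3 + 7.1513*j^2 - 0.6151*j + 1.03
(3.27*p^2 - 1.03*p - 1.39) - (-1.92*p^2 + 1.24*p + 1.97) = 5.19*p^2 - 2.27*p - 3.36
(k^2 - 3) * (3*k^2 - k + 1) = 3*k^4 - k^3 - 8*k^2 + 3*k - 3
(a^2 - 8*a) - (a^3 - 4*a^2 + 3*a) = -a^3 + 5*a^2 - 11*a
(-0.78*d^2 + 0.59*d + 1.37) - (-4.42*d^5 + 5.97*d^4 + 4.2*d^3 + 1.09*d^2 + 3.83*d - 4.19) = 4.42*d^5 - 5.97*d^4 - 4.2*d^3 - 1.87*d^2 - 3.24*d + 5.56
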